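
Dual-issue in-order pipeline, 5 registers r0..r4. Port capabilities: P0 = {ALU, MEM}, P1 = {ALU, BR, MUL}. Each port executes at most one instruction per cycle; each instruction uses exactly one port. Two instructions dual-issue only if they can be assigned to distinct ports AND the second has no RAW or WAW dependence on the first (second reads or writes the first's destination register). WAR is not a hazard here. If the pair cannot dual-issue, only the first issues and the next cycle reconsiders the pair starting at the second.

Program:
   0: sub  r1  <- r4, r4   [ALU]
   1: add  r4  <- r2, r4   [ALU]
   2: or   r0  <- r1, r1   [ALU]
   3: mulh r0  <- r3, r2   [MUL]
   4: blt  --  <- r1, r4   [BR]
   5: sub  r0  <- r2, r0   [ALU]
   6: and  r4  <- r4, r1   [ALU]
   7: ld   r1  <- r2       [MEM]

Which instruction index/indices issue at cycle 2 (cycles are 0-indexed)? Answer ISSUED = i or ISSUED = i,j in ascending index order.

0. sub.ALU add.ALU @i0&i1  | pair
1. or.ALU @i2  | WAW r0
2. mulh.MUL @i3  | no-port MUL/BR
3. blt.BR sub.ALU @i4&i5  | pair
4. and.ALU ld.MEM @i6&i7  | pair

ISSUED = 3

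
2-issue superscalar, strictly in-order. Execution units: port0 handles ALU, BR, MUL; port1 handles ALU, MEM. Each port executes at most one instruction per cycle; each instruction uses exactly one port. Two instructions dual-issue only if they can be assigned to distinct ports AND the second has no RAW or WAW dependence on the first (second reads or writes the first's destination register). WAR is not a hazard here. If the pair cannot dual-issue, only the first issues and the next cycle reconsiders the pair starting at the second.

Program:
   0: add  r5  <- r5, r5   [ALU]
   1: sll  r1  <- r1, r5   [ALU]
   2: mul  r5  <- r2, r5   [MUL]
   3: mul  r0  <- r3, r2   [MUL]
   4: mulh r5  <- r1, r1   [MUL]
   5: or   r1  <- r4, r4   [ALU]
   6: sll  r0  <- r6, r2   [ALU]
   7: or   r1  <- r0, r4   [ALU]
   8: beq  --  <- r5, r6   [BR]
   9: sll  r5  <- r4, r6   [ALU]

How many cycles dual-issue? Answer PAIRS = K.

PAIRS = 3

0. add @i0  | RAW r5
1. sll/mul @i1,i2  | dual
2. mul @i3  | no-port MUL/MUL
3. mulh/or @i4,i5  | dual
4. sll @i6  | RAW r0
5. or/beq @i7,i8  | dual
6. sll @i9  | tail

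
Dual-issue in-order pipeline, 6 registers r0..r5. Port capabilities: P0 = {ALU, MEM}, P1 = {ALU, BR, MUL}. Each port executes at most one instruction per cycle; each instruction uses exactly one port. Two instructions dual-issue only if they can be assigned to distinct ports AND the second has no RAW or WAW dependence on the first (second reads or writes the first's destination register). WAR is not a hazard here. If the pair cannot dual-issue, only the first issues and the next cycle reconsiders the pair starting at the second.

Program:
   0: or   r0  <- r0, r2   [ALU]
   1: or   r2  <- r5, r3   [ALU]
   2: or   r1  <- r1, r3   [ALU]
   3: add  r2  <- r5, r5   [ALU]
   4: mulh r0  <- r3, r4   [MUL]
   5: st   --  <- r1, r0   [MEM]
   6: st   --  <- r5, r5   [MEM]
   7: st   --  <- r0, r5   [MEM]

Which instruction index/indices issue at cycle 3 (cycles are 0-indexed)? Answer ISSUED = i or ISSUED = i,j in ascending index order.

[0] i0/i1  or or  -- dual
[1] i2/i3  or add  -- dual
[2] i4  mulh  -- RAW r0
[3] i5  st  -- no-port MEM/MEM
[4] i6  st  -- no-port MEM/MEM
[5] i7  st  -- tail

ISSUED = 5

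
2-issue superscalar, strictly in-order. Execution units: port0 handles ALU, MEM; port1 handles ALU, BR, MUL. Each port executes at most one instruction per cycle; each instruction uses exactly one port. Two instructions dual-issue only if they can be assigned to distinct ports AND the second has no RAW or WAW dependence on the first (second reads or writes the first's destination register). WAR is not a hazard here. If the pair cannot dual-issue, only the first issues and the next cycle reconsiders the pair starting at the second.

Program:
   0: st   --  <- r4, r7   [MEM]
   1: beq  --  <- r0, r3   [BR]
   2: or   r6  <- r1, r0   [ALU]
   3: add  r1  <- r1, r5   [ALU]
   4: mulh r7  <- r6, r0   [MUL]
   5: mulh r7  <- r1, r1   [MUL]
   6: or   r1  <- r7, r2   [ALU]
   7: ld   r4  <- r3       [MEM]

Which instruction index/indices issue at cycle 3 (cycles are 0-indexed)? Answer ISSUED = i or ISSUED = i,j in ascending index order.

  cy0 -> i0+i1 (st.MEM/beq.BR) pair
  cy1 -> i2+i3 (or.ALU/add.ALU) pair
  cy2 -> i4 (mulh.MUL) no-port MUL/MUL
  cy3 -> i5 (mulh.MUL) RAW r7
  cy4 -> i6+i7 (or.ALU/ld.MEM) pair

ISSUED = 5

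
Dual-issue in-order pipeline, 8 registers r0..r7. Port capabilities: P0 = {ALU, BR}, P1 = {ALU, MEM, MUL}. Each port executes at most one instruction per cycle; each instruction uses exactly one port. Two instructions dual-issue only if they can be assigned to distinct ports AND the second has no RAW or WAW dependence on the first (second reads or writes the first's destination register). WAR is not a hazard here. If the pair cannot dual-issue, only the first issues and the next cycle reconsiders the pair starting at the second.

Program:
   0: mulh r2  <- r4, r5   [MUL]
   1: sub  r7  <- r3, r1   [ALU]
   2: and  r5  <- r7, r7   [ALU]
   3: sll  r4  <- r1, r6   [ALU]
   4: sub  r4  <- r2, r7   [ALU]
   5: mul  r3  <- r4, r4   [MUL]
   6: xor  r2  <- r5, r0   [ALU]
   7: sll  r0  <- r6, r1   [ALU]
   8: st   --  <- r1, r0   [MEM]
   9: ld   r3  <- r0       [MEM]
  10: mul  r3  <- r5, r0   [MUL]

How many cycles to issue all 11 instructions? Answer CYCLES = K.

0. mulh.MUL sub.ALU @i0/i1  | dual
1. and.ALU sll.ALU @i2/i3  | dual
2. sub.ALU @i4  | RAW r4
3. mul.MUL xor.ALU @i5/i6  | dual
4. sll.ALU @i7  | RAW r0
5. st.MEM @i8  | no-port MEM/MEM
6. ld.MEM @i9  | no-port MEM/MUL
7. mul.MUL @i10  | tail

CYCLES = 8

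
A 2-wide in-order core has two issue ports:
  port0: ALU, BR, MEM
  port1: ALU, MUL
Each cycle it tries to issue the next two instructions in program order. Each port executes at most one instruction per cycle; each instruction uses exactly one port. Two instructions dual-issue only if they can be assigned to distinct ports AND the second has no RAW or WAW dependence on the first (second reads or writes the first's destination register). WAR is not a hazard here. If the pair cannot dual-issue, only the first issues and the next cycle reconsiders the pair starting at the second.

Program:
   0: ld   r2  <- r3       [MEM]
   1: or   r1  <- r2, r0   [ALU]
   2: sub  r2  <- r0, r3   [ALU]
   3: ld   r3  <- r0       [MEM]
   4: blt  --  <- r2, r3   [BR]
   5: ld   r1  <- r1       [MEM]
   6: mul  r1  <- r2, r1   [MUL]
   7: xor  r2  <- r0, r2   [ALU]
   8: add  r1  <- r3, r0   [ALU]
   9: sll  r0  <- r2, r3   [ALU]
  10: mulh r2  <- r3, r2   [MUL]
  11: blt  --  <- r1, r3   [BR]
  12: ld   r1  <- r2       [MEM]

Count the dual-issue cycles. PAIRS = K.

PAIRS = 4

t=0 i0:ld.MEM ; RAW r2
t=1 i1/i2:or.ALU/sub.ALU ; dual
t=2 i3:ld.MEM ; no-port MEM/BR
t=3 i4:blt.BR ; no-port BR/MEM
t=4 i5:ld.MEM ; RAW+WAW r1
t=5 i6/i7:mul.MUL/xor.ALU ; dual
t=6 i8/i9:add.ALU/sll.ALU ; dual
t=7 i10/i11:mulh.MUL/blt.BR ; dual
t=8 i12:ld.MEM ; tail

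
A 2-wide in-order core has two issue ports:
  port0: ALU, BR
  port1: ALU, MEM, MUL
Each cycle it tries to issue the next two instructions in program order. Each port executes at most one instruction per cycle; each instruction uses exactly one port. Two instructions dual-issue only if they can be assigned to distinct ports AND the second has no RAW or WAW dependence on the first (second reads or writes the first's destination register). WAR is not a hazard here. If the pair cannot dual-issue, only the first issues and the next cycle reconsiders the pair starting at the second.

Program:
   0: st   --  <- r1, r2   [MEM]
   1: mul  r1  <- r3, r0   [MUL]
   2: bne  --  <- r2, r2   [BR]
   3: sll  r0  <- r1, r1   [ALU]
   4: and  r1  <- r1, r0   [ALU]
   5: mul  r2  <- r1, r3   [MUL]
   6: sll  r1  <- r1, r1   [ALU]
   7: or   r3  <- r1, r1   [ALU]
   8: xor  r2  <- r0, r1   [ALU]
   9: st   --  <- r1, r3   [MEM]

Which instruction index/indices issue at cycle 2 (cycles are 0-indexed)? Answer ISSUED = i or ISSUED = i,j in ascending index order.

  cy0 -> i0 (st) no-port MEM/MUL
  cy1 -> i1+i2 (mul;bne) pair
  cy2 -> i3 (sll) RAW r0
  cy3 -> i4 (and) RAW r1
  cy4 -> i5+i6 (mul;sll) pair
  cy5 -> i7+i8 (or;xor) pair
  cy6 -> i9 (st) tail

ISSUED = 3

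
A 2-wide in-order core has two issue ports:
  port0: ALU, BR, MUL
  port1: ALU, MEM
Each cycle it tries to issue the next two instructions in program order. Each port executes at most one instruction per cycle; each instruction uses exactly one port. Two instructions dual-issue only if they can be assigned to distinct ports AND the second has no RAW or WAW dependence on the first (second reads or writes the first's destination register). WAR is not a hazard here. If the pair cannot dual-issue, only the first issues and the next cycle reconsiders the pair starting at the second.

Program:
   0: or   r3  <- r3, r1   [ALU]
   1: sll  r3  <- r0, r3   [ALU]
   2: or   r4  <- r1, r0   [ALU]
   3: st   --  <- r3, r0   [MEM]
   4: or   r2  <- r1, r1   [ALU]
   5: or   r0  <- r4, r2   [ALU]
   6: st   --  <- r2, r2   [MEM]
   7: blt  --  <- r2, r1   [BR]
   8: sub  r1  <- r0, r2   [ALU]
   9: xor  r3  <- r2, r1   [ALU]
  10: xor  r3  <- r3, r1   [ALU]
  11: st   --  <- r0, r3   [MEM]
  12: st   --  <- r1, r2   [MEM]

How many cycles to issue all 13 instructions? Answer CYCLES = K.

[0] i0  or  -- RAW+WAW r3
[1] i1/i2  sll;or  -- dual
[2] i3/i4  st;or  -- dual
[3] i5/i6  or;st  -- dual
[4] i7/i8  blt;sub  -- dual
[5] i9  xor  -- RAW+WAW r3
[6] i10  xor  -- RAW r3
[7] i11  st  -- no-port MEM/MEM
[8] i12  st  -- tail

CYCLES = 9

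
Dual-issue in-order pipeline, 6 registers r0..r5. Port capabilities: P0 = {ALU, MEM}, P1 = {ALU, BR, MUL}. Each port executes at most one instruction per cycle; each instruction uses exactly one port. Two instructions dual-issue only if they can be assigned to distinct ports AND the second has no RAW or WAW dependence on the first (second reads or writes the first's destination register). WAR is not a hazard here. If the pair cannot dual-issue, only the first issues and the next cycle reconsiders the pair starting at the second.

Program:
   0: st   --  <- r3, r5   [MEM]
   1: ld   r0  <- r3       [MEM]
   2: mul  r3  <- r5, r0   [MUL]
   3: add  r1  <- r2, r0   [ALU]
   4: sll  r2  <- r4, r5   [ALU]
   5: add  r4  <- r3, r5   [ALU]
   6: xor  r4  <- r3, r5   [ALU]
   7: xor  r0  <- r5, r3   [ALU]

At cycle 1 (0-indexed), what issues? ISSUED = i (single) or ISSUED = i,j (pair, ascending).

ISSUED = 1

0. st.MEM @i0  | no-port MEM/MEM
1. ld.MEM @i1  | RAW r0
2. mul.MUL add.ALU @i2,i3  | dual
3. sll.ALU add.ALU @i4,i5  | dual
4. xor.ALU xor.ALU @i6,i7  | dual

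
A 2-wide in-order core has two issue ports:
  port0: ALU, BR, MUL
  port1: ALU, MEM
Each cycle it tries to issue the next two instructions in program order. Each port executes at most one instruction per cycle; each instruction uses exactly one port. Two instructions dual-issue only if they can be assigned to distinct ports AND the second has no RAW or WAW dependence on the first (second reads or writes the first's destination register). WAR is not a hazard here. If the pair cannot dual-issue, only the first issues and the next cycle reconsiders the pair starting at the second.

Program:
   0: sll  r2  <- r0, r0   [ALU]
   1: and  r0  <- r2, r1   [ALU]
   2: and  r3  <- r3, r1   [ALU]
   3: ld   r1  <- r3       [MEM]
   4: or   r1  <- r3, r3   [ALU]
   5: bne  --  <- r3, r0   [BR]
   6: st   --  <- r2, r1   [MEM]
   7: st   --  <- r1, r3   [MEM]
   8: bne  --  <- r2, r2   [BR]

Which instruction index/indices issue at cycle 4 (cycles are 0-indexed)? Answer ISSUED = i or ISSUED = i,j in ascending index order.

#0 head=0: sll i0 RAW r2
#1 head=1: and/and i1&i2 pair
#2 head=3: ld i3 WAW r1
#3 head=4: or/bne i4&i5 pair
#4 head=6: st i6 no-port MEM/MEM
#5 head=7: st/bne i7&i8 pair

ISSUED = 6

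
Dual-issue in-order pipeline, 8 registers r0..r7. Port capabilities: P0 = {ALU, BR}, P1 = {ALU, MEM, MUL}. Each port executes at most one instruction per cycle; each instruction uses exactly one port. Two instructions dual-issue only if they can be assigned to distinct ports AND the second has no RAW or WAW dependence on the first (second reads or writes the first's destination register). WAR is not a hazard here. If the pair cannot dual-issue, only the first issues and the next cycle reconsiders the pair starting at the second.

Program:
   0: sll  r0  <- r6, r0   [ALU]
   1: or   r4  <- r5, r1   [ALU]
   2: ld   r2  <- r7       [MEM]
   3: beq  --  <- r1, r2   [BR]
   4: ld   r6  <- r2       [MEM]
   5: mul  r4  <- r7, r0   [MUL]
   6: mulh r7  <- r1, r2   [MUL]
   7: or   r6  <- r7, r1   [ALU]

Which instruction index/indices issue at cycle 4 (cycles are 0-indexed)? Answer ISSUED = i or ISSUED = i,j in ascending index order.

c0: i0&i1 sll+or  pair
c1: i2 ld  RAW r2
c2: i3&i4 beq+ld  pair
c3: i5 mul  no-port MUL/MUL
c4: i6 mulh  RAW r7
c5: i7 or  tail

ISSUED = 6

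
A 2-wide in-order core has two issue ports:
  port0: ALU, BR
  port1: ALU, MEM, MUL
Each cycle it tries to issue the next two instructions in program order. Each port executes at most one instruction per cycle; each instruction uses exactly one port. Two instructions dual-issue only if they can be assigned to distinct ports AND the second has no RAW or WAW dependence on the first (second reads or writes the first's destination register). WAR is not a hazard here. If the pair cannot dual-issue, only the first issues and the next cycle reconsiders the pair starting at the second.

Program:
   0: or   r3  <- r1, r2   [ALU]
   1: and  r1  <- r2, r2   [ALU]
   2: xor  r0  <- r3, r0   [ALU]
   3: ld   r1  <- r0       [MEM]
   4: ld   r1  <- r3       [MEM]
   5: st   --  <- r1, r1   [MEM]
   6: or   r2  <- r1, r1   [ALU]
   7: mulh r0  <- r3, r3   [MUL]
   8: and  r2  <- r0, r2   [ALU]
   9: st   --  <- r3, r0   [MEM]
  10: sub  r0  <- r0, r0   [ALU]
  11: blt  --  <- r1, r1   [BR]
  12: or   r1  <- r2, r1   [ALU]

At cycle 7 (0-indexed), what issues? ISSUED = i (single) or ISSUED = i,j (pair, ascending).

t=0 i0&i1:or/and ; dual
t=1 i2:xor ; RAW r0
t=2 i3:ld ; no-port MEM/MEM
t=3 i4:ld ; no-port MEM/MEM
t=4 i5&i6:st/or ; dual
t=5 i7:mulh ; RAW r0
t=6 i8&i9:and/st ; dual
t=7 i10&i11:sub/blt ; dual
t=8 i12:or ; tail

ISSUED = 10,11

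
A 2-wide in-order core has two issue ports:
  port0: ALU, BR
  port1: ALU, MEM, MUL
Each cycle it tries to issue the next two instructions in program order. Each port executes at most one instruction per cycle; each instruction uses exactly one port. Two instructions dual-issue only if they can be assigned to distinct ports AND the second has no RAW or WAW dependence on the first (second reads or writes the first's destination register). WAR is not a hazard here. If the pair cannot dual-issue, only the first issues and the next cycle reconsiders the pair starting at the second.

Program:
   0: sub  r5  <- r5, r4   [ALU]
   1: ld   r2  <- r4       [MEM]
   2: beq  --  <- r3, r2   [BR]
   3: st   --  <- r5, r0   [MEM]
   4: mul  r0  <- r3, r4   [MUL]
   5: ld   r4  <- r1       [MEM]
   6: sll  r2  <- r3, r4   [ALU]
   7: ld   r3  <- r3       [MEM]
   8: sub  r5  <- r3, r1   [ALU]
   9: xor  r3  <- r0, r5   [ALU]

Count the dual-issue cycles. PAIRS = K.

PAIRS = 3

c0: i0+i1 sub ld  pair
c1: i2+i3 beq st  pair
c2: i4 mul  no-port MUL/MEM
c3: i5 ld  RAW r4
c4: i6+i7 sll ld  pair
c5: i8 sub  RAW r5
c6: i9 xor  tail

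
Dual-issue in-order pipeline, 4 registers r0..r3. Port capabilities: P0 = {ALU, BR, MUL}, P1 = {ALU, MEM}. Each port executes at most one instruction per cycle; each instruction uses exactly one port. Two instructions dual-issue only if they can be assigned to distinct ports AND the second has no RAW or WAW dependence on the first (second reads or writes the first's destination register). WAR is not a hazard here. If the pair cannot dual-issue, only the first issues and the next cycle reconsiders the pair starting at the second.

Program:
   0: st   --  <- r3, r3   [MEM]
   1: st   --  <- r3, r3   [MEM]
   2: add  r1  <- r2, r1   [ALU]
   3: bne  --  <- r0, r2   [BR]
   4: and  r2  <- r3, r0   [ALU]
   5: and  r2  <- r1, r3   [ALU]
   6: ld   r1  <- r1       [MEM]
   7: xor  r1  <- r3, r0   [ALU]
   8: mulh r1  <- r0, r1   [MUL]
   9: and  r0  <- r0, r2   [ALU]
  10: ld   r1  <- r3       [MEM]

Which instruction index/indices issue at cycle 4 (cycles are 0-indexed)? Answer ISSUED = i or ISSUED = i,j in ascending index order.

[0] i0  st.MEM  -- no-port MEM/MEM
[1] i1&i2  st.MEM/add.ALU  -- pair
[2] i3&i4  bne.BR/and.ALU  -- pair
[3] i5&i6  and.ALU/ld.MEM  -- pair
[4] i7  xor.ALU  -- RAW+WAW r1
[5] i8&i9  mulh.MUL/and.ALU  -- pair
[6] i10  ld.MEM  -- tail

ISSUED = 7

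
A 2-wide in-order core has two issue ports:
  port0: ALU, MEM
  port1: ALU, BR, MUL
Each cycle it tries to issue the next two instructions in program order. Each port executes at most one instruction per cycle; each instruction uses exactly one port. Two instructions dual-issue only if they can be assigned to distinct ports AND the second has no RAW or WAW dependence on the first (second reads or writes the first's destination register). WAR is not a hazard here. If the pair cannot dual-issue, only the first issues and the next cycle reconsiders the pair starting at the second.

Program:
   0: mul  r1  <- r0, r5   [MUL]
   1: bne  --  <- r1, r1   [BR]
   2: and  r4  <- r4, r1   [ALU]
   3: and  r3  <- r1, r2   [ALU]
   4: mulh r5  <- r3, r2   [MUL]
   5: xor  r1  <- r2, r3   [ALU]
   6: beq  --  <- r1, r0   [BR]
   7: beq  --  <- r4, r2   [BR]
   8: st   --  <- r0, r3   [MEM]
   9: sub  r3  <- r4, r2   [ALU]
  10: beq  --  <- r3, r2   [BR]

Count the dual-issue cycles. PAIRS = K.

t=0 i0:mul.MUL ; no-port MUL/BR
t=1 i1/i2:bne.BR/and.ALU ; 2-wide
t=2 i3:and.ALU ; RAW r3
t=3 i4/i5:mulh.MUL/xor.ALU ; 2-wide
t=4 i6:beq.BR ; no-port BR/BR
t=5 i7/i8:beq.BR/st.MEM ; 2-wide
t=6 i9:sub.ALU ; RAW r3
t=7 i10:beq.BR ; tail

PAIRS = 3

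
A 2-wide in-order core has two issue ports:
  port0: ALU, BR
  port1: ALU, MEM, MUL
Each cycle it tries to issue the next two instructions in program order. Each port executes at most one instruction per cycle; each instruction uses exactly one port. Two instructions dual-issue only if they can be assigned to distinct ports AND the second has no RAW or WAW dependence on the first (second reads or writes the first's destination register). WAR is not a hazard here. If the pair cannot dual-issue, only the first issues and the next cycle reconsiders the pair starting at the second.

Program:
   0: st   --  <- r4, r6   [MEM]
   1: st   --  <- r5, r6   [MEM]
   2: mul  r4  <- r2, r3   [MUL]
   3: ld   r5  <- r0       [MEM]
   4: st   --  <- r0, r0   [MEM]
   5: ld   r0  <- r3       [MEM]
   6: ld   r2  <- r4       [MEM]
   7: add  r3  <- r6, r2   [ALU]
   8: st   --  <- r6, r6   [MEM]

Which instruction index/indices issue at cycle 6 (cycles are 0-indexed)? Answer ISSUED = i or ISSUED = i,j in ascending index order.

[0] i0  st  -- no-port MEM/MEM
[1] i1  st  -- no-port MEM/MUL
[2] i2  mul  -- no-port MUL/MEM
[3] i3  ld  -- no-port MEM/MEM
[4] i4  st  -- no-port MEM/MEM
[5] i5  ld  -- no-port MEM/MEM
[6] i6  ld  -- RAW r2
[7] i7&i8  add/st  -- pair

ISSUED = 6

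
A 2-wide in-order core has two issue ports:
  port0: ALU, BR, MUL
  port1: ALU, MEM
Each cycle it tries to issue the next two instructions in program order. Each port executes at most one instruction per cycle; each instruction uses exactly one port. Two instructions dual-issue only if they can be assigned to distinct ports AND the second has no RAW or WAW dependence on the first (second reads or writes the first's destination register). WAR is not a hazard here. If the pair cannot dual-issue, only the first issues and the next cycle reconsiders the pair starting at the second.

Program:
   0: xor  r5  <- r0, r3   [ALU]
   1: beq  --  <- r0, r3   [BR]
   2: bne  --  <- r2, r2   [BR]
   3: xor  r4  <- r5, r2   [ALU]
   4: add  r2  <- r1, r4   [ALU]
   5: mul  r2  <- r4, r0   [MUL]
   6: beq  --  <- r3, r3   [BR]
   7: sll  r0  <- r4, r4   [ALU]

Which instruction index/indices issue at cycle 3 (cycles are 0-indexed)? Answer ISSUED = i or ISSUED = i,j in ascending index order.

  cy0 -> i0/i1 (xor;beq) 2-wide
  cy1 -> i2/i3 (bne;xor) 2-wide
  cy2 -> i4 (add) WAW r2
  cy3 -> i5 (mul) no-port MUL/BR
  cy4 -> i6/i7 (beq;sll) 2-wide

ISSUED = 5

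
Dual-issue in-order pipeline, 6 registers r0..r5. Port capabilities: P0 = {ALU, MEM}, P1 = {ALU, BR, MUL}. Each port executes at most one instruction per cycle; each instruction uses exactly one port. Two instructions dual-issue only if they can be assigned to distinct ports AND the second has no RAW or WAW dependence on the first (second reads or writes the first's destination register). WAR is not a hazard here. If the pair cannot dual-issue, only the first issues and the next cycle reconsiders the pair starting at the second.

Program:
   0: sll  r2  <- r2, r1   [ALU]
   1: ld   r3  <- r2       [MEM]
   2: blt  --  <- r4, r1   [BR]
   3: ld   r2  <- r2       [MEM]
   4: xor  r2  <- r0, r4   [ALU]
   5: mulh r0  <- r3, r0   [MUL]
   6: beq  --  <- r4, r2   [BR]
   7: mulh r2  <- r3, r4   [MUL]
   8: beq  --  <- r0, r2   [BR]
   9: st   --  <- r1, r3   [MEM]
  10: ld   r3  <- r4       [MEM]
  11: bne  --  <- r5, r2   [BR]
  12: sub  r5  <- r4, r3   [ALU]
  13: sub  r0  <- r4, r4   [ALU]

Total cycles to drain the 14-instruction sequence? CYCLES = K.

CYCLES = 9

#0 head=0: sll.ALU i0 RAW r2
#1 head=1: ld.MEM;blt.BR i1/i2 dual
#2 head=3: ld.MEM i3 WAW r2
#3 head=4: xor.ALU;mulh.MUL i4/i5 dual
#4 head=6: beq.BR i6 no-port BR/MUL
#5 head=7: mulh.MUL i7 no-port MUL/BR
#6 head=8: beq.BR;st.MEM i8/i9 dual
#7 head=10: ld.MEM;bne.BR i10/i11 dual
#8 head=12: sub.ALU;sub.ALU i12/i13 dual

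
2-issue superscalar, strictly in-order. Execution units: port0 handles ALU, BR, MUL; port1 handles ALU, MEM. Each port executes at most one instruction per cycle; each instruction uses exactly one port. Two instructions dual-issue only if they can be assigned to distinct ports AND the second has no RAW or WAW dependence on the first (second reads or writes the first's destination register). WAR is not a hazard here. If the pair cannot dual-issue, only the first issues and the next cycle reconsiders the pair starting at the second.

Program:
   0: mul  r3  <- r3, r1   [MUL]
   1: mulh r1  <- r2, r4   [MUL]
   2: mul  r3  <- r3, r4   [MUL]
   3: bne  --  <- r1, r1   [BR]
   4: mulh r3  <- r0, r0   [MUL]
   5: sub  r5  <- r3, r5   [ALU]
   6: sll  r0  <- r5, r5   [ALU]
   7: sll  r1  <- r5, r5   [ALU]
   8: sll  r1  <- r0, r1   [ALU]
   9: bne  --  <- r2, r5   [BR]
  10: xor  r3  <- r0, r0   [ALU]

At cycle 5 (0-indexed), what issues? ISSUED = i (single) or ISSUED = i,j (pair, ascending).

ISSUED = 5

[0] i0  mul  -- no-port MUL/MUL
[1] i1  mulh  -- no-port MUL/MUL
[2] i2  mul  -- no-port MUL/BR
[3] i3  bne  -- no-port BR/MUL
[4] i4  mulh  -- RAW r3
[5] i5  sub  -- RAW r5
[6] i6+i7  sll sll  -- pair
[7] i8+i9  sll bne  -- pair
[8] i10  xor  -- tail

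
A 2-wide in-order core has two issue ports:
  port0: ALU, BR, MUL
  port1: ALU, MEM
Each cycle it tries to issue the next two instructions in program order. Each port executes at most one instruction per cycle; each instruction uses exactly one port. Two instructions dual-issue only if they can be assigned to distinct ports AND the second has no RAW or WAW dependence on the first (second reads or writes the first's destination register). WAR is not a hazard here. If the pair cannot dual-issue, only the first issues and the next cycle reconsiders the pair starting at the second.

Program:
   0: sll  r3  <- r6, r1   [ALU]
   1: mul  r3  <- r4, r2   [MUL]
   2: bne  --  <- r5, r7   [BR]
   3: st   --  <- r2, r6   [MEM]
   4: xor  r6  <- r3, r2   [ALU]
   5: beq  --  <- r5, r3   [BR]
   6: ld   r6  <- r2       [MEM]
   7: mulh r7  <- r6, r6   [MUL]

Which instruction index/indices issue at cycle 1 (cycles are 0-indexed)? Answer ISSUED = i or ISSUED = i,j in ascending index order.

ISSUED = 1

[0] i0  sll.ALU  -- WAW r3
[1] i1  mul.MUL  -- no-port MUL/BR
[2] i2+i3  bne.BR st.MEM  -- pair
[3] i4+i5  xor.ALU beq.BR  -- pair
[4] i6  ld.MEM  -- RAW r6
[5] i7  mulh.MUL  -- tail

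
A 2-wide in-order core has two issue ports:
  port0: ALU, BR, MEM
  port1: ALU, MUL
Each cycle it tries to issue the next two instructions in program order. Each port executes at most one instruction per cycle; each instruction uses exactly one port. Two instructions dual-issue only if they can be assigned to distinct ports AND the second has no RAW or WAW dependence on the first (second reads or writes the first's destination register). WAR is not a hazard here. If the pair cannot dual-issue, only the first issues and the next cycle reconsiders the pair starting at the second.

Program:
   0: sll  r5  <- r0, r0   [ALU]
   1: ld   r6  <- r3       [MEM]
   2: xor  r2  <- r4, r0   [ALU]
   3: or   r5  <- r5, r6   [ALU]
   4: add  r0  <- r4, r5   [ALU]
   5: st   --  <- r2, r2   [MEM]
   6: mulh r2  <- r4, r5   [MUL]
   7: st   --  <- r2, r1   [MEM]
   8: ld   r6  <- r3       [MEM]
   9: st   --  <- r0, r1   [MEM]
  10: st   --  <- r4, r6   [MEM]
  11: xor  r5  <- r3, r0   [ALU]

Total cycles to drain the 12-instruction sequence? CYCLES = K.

CYCLES = 8

0. sll.ALU/ld.MEM @i0,i1  | pair
1. xor.ALU/or.ALU @i2,i3  | pair
2. add.ALU/st.MEM @i4,i5  | pair
3. mulh.MUL @i6  | RAW r2
4. st.MEM @i7  | no-port MEM/MEM
5. ld.MEM @i8  | no-port MEM/MEM
6. st.MEM @i9  | no-port MEM/MEM
7. st.MEM/xor.ALU @i10,i11  | pair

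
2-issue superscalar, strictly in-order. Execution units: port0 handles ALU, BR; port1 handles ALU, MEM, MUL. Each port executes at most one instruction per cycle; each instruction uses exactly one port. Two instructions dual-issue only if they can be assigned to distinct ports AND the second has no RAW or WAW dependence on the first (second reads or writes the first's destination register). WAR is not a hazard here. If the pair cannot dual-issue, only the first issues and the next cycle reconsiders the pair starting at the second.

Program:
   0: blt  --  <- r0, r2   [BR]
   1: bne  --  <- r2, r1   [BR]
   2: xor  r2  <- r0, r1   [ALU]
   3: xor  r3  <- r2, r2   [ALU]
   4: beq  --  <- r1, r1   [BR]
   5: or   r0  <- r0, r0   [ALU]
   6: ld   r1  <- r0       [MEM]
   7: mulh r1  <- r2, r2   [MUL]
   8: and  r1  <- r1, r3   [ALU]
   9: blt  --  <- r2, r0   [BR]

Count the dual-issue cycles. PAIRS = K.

[0] i0  blt  -- no-port BR/BR
[1] i1+i2  bne xor  -- 2-wide
[2] i3+i4  xor beq  -- 2-wide
[3] i5  or  -- RAW r0
[4] i6  ld  -- no-port MEM/MUL
[5] i7  mulh  -- RAW+WAW r1
[6] i8+i9  and blt  -- 2-wide

PAIRS = 3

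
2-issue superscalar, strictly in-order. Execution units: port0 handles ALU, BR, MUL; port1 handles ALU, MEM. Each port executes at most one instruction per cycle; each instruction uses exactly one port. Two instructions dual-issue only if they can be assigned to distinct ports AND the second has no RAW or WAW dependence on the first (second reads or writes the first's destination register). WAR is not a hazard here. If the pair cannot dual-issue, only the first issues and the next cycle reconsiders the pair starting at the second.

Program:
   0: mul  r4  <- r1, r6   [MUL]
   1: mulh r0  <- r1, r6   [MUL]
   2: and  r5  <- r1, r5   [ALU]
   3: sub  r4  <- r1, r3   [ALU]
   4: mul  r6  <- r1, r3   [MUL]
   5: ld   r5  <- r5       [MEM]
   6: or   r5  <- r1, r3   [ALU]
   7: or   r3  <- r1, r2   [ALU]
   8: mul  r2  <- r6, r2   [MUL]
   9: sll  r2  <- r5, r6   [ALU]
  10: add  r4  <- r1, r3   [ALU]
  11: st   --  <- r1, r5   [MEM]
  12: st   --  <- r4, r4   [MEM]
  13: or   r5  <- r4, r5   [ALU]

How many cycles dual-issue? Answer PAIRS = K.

t=0 i0:mul.MUL ; no-port MUL/MUL
t=1 i1/i2:mulh.MUL/and.ALU ; 2-wide
t=2 i3/i4:sub.ALU/mul.MUL ; 2-wide
t=3 i5:ld.MEM ; WAW r5
t=4 i6/i7:or.ALU/or.ALU ; 2-wide
t=5 i8:mul.MUL ; WAW r2
t=6 i9/i10:sll.ALU/add.ALU ; 2-wide
t=7 i11:st.MEM ; no-port MEM/MEM
t=8 i12/i13:st.MEM/or.ALU ; 2-wide

PAIRS = 5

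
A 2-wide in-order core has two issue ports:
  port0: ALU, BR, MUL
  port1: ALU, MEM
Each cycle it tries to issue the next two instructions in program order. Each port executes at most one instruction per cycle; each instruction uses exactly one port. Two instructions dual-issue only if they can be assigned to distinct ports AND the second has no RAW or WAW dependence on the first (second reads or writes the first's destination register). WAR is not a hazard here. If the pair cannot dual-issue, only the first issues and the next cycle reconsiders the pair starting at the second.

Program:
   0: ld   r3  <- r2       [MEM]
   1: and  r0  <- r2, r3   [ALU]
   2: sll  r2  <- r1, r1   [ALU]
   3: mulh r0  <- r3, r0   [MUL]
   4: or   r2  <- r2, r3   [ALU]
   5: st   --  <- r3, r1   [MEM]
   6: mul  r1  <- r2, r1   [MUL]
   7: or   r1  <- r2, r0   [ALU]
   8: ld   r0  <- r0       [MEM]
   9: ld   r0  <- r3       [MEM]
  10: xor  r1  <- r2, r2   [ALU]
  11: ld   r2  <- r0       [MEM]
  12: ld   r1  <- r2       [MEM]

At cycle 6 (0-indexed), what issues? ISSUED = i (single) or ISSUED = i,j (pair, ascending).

ISSUED = 11

0. ld @i0  | RAW r3
1. and;sll @i1+i2  | pair
2. mulh;or @i3+i4  | pair
3. st;mul @i5+i6  | pair
4. or;ld @i7+i8  | pair
5. ld;xor @i9+i10  | pair
6. ld @i11  | no-port MEM/MEM
7. ld @i12  | tail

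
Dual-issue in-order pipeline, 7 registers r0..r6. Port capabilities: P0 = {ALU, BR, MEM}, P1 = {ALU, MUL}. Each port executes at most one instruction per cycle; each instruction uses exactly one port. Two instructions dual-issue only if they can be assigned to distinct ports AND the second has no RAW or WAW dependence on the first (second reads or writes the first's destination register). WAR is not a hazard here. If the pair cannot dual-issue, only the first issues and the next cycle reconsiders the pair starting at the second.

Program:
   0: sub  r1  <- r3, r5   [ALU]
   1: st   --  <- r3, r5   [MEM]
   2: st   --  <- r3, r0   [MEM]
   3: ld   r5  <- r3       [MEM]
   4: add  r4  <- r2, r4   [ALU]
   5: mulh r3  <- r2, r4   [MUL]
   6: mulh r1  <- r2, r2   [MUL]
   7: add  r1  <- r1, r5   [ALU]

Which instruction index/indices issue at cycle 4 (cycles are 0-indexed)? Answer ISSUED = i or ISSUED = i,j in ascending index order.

ISSUED = 6

[0] i0+i1  sub.ALU/st.MEM  -- dual
[1] i2  st.MEM  -- no-port MEM/MEM
[2] i3+i4  ld.MEM/add.ALU  -- dual
[3] i5  mulh.MUL  -- no-port MUL/MUL
[4] i6  mulh.MUL  -- RAW+WAW r1
[5] i7  add.ALU  -- tail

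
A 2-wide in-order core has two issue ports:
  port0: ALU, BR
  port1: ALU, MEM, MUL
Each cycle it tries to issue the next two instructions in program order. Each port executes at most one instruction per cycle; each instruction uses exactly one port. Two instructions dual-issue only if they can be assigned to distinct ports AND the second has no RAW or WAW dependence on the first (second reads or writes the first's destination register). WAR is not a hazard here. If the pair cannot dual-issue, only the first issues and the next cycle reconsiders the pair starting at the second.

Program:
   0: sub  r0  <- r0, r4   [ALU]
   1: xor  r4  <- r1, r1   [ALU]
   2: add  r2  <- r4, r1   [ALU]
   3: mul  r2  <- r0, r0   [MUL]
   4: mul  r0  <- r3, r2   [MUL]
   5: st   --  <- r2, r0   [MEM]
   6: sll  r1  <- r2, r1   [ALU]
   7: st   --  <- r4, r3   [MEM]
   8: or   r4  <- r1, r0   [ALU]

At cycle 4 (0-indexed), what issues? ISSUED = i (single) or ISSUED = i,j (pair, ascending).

ISSUED = 5,6

  cy0 -> i0&i1 (sub/xor) dual
  cy1 -> i2 (add) WAW r2
  cy2 -> i3 (mul) no-port MUL/MUL
  cy3 -> i4 (mul) no-port MUL/MEM
  cy4 -> i5&i6 (st/sll) dual
  cy5 -> i7&i8 (st/or) dual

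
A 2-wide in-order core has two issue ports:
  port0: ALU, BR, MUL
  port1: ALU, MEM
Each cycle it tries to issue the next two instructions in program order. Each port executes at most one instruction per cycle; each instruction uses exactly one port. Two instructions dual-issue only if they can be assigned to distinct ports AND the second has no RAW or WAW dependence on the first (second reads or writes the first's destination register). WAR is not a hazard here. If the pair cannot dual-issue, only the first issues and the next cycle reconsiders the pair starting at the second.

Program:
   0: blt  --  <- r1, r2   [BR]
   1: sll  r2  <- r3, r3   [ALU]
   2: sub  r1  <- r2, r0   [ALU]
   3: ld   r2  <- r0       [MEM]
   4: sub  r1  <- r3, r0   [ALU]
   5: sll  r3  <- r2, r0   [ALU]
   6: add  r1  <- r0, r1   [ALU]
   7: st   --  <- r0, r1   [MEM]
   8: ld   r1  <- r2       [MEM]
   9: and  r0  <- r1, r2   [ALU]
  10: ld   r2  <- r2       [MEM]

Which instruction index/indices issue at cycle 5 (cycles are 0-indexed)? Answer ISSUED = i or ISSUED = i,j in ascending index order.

  cy0 -> i0,i1 (blt.BR/sll.ALU) dual
  cy1 -> i2,i3 (sub.ALU/ld.MEM) dual
  cy2 -> i4,i5 (sub.ALU/sll.ALU) dual
  cy3 -> i6 (add.ALU) RAW r1
  cy4 -> i7 (st.MEM) no-port MEM/MEM
  cy5 -> i8 (ld.MEM) RAW r1
  cy6 -> i9,i10 (and.ALU/ld.MEM) dual

ISSUED = 8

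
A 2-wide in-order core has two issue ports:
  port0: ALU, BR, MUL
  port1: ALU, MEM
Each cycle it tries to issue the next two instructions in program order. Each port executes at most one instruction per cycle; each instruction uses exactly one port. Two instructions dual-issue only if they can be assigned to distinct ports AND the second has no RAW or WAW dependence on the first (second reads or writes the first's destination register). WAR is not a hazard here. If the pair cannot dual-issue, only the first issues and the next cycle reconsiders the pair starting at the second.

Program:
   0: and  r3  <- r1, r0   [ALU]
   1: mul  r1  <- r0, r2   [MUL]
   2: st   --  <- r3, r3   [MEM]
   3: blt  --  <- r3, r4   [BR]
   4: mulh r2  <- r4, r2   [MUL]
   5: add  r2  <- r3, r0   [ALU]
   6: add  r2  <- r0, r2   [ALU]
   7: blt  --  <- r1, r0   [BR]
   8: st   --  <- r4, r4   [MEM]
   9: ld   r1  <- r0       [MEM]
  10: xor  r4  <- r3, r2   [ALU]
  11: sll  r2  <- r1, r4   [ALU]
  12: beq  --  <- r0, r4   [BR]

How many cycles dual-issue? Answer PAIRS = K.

  cy0 -> i0&i1 (and+mul) dual
  cy1 -> i2&i3 (st+blt) dual
  cy2 -> i4 (mulh) WAW r2
  cy3 -> i5 (add) RAW+WAW r2
  cy4 -> i6&i7 (add+blt) dual
  cy5 -> i8 (st) no-port MEM/MEM
  cy6 -> i9&i10 (ld+xor) dual
  cy7 -> i11&i12 (sll+beq) dual

PAIRS = 5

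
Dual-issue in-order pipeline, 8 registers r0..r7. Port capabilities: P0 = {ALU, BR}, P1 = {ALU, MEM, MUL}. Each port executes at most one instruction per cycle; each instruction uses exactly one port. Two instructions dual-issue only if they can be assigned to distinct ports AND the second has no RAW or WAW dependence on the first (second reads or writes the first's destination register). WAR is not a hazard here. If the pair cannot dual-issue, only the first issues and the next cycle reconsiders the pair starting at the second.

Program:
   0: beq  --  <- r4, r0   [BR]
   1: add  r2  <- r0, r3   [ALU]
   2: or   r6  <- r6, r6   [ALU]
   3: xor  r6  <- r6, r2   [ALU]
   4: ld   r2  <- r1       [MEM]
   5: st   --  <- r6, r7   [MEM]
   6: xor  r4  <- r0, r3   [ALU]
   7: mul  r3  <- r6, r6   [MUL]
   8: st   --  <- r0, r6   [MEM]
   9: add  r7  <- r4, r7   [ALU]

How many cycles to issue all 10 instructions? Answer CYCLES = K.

CYCLES = 6

#0 head=0: beq+add i0,i1 pair
#1 head=2: or i2 RAW+WAW r6
#2 head=3: xor+ld i3,i4 pair
#3 head=5: st+xor i5,i6 pair
#4 head=7: mul i7 no-port MUL/MEM
#5 head=8: st+add i8,i9 pair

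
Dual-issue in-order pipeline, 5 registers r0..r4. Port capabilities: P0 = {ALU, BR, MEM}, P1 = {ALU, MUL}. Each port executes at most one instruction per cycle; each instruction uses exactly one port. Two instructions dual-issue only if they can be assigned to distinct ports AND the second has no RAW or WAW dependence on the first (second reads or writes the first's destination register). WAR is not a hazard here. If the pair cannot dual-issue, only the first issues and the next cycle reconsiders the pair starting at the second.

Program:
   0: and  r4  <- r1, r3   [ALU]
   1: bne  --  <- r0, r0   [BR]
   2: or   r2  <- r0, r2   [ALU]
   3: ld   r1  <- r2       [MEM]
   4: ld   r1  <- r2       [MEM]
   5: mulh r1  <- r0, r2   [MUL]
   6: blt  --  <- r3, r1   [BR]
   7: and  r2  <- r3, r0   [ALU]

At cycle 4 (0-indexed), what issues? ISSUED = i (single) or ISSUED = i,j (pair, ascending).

c0: i0/i1 and bne  dual
c1: i2 or  RAW r2
c2: i3 ld  no-port MEM/MEM
c3: i4 ld  WAW r1
c4: i5 mulh  RAW r1
c5: i6/i7 blt and  dual

ISSUED = 5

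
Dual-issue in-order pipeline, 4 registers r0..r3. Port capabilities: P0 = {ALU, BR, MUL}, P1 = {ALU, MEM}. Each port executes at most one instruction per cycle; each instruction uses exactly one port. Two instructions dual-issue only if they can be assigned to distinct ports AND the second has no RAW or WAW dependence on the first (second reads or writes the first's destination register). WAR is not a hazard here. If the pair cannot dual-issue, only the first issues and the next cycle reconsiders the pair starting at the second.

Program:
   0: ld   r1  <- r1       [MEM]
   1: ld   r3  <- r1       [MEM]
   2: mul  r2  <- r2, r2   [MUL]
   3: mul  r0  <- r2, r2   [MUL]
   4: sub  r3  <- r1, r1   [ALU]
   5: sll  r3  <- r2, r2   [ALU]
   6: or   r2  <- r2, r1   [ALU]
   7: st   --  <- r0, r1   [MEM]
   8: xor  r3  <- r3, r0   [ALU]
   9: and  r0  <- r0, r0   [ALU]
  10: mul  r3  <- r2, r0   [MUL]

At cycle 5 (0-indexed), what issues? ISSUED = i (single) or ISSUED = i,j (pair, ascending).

[0] i0  ld  -- no-port MEM/MEM
[1] i1+i2  ld/mul  -- pair
[2] i3+i4  mul/sub  -- pair
[3] i5+i6  sll/or  -- pair
[4] i7+i8  st/xor  -- pair
[5] i9  and  -- RAW r0
[6] i10  mul  -- tail

ISSUED = 9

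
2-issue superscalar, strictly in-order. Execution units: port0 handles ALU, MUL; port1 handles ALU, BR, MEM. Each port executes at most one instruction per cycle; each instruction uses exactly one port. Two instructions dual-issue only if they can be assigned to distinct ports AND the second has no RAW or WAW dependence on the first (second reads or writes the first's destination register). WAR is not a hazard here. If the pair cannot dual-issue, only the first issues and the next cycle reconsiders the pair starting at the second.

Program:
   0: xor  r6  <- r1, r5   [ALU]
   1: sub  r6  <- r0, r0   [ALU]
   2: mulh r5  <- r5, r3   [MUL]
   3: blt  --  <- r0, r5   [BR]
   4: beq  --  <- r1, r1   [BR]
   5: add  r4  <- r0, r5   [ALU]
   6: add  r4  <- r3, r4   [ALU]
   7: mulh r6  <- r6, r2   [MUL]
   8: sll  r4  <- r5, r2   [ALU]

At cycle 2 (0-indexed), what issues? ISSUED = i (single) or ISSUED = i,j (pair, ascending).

t=0 i0:xor.ALU ; WAW r6
t=1 i1&i2:sub.ALU;mulh.MUL ; pair
t=2 i3:blt.BR ; no-port BR/BR
t=3 i4&i5:beq.BR;add.ALU ; pair
t=4 i6&i7:add.ALU;mulh.MUL ; pair
t=5 i8:sll.ALU ; tail

ISSUED = 3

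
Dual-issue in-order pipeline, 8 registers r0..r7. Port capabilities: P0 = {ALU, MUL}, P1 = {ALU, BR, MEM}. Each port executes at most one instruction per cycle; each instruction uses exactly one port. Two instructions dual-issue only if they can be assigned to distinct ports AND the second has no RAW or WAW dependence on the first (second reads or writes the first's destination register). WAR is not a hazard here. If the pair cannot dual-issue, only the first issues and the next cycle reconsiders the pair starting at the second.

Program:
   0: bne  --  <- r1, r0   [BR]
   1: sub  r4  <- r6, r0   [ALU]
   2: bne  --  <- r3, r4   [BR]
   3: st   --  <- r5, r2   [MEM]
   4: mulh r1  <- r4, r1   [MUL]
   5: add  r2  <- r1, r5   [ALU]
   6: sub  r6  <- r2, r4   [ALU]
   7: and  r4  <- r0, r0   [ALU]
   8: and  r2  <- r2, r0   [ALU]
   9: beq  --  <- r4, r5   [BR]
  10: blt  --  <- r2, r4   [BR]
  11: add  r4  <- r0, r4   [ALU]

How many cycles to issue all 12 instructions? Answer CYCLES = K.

#0 head=0: bne/sub i0,i1 pair
#1 head=2: bne i2 no-port BR/MEM
#2 head=3: st/mulh i3,i4 pair
#3 head=5: add i5 RAW r2
#4 head=6: sub/and i6,i7 pair
#5 head=8: and/beq i8,i9 pair
#6 head=10: blt/add i10,i11 pair

CYCLES = 7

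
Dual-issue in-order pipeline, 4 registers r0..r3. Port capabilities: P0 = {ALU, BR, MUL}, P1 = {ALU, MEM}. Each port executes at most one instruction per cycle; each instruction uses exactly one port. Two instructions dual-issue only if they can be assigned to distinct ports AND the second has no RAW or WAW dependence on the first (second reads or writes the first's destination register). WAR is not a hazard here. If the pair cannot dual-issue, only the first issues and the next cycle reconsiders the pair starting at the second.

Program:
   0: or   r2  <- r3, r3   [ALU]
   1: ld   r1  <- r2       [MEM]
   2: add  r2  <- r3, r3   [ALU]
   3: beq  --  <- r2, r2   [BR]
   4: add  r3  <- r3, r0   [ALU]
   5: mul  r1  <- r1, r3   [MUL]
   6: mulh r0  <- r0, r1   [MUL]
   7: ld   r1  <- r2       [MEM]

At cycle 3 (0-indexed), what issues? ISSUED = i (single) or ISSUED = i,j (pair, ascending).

ISSUED = 5

t=0 i0:or.ALU ; RAW r2
t=1 i1,i2:ld.MEM add.ALU ; 2-wide
t=2 i3,i4:beq.BR add.ALU ; 2-wide
t=3 i5:mul.MUL ; no-port MUL/MUL
t=4 i6,i7:mulh.MUL ld.MEM ; 2-wide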